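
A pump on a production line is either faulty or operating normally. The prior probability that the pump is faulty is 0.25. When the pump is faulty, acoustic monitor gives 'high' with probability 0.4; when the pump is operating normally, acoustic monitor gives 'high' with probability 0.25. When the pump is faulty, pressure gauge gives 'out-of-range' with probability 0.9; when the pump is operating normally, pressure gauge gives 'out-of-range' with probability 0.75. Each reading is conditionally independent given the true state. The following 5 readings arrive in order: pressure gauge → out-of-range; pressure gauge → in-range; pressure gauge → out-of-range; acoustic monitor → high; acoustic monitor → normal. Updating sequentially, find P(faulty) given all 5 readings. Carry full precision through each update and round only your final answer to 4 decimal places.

Apply Bayes' rule sequentially, carrying P(faulty) forward.
After pressure gauge='out-of-range': P(faulty) = 0.9·0.2500 / (0.9·0.2500 + 0.75·0.7500) ≈ 0.2857
After pressure gauge='in-range': P(faulty) = 0.1·0.2857 / (0.1·0.2857 + 0.25·0.7143) ≈ 0.1379
After pressure gauge='out-of-range': P(faulty) = 0.9·0.1379 / (0.9·0.1379 + 0.75·0.8621) ≈ 0.1611
After acoustic monitor='high': P(faulty) = 0.4·0.1611 / (0.4·0.1611 + 0.25·0.8389) ≈ 0.2350
After acoustic monitor='normal': P(faulty) = 0.6·0.2350 / (0.6·0.2350 + 0.75·0.7650) ≈ 0.1973

0.1973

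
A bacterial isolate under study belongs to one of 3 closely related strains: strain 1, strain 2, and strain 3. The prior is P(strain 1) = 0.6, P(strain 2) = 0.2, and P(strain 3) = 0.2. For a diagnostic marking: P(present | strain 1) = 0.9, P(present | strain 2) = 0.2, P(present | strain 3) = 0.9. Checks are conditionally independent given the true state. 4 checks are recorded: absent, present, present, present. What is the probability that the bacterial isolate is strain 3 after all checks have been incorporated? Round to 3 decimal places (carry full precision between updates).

Each posterior becomes the prior for the next update.
After 'absent': normaliser = 0.1·0.6000 + 0.8·0.2000 + 0.1·0.2000; P(strain 1) ≈ 0.2500, P(strain 2) ≈ 0.6667, P(strain 3) ≈ 0.0833
After 'present': normaliser = 0.9·0.2500 + 0.2·0.6667 + 0.9·0.0833; P(strain 1) ≈ 0.5192, P(strain 2) ≈ 0.3077, P(strain 3) ≈ 0.1731
After 'present': normaliser = 0.9·0.5192 + 0.2·0.3077 + 0.9·0.1731; P(strain 1) ≈ 0.6826, P(strain 2) ≈ 0.0899, P(strain 3) ≈ 0.2275
After 'present': normaliser = 0.9·0.6826 + 0.2·0.0899 + 0.9·0.2275; P(strain 1) ≈ 0.7339, P(strain 2) ≈ 0.0215, P(strain 3) ≈ 0.2446

0.245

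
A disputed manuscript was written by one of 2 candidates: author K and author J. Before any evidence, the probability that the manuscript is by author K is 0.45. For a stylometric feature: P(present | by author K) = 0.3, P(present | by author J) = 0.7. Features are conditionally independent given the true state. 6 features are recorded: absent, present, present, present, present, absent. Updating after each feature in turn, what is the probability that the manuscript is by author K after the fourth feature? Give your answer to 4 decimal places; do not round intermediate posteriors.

0.1306

After 'absent': P(author K) = 0.7·0.4500 / (0.7·0.4500 + 0.3·0.5500) ≈ 0.6562
After 'present': P(author K) = 0.3·0.6562 / (0.3·0.6562 + 0.7·0.3438) ≈ 0.4500
After 'present': P(author K) = 0.3·0.4500 / (0.3·0.4500 + 0.7·0.5500) ≈ 0.2596
After 'present': P(author K) = 0.3·0.2596 / (0.3·0.2596 + 0.7·0.7404) ≈ 0.1306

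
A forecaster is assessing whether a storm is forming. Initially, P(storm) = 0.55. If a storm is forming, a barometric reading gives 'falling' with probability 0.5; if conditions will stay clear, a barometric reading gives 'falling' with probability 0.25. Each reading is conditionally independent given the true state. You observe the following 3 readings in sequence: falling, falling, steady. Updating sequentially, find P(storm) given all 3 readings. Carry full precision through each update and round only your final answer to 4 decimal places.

Each posterior becomes the prior for the next update.
After 'falling': P(storm) = 0.5·0.5500 / (0.5·0.5500 + 0.25·0.4500) ≈ 0.7097
After 'falling': P(storm) = 0.5·0.7097 / (0.5·0.7097 + 0.25·0.2903) ≈ 0.8302
After 'steady': P(storm) = 0.5·0.8302 / (0.5·0.8302 + 0.75·0.1698) ≈ 0.7652

0.7652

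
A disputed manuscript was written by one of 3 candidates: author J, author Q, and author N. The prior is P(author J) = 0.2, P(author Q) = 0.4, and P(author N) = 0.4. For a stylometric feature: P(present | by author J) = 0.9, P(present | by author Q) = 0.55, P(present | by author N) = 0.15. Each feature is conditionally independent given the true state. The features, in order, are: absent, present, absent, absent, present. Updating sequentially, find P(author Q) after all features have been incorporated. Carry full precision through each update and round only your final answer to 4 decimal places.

Each posterior becomes the prior for the next update.
After 'absent': normaliser = 0.1·0.2000 + 0.45·0.4000 + 0.85·0.4000; P(author J) ≈ 0.0370, P(author Q) ≈ 0.3333, P(author N) ≈ 0.6296
After 'present': normaliser = 0.9·0.0370 + 0.55·0.3333 + 0.15·0.6296; P(author J) ≈ 0.1071, P(author Q) ≈ 0.5893, P(author N) ≈ 0.3036
After 'absent': normaliser = 0.1·0.1071 + 0.45·0.5893 + 0.85·0.3036; P(author J) ≈ 0.0201, P(author Q) ≈ 0.4967, P(author N) ≈ 0.4833
After 'absent': normaliser = 0.1·0.0201 + 0.45·0.4967 + 0.85·0.4833; P(author J) ≈ 0.0032, P(author Q) ≈ 0.3512, P(author N) ≈ 0.6456
After 'present': normaliser = 0.9·0.0032 + 0.55·0.3512 + 0.15·0.6456; P(author J) ≈ 0.0097, P(author Q) ≈ 0.6596, P(author N) ≈ 0.3307

0.6596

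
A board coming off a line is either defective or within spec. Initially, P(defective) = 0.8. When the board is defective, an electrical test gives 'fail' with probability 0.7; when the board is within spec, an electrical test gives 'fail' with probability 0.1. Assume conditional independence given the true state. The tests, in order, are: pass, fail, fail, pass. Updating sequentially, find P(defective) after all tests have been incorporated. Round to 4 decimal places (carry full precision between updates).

After 'pass': P(defective) = 0.3·0.8000 / (0.3·0.8000 + 0.9·0.2000) ≈ 0.5714
After 'fail': P(defective) = 0.7·0.5714 / (0.7·0.5714 + 0.1·0.4286) ≈ 0.9032
After 'fail': P(defective) = 0.7·0.9032 / (0.7·0.9032 + 0.1·0.0968) ≈ 0.9849
After 'pass': P(defective) = 0.3·0.9849 / (0.3·0.9849 + 0.9·0.0151) ≈ 0.9561

0.9561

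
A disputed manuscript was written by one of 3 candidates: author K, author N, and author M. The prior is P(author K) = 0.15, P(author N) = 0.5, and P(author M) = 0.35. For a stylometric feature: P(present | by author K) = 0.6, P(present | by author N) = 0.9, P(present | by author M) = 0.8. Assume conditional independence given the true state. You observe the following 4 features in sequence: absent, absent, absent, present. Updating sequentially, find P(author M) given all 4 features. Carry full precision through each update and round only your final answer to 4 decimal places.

0.2651

Each posterior becomes the prior for the next update.
After 'absent': normaliser = 0.4·0.1500 + 0.1·0.5000 + 0.2·0.3500; P(author K) ≈ 0.3333, P(author N) ≈ 0.2778, P(author M) ≈ 0.3889
After 'absent': normaliser = 0.4·0.3333 + 0.1·0.2778 + 0.2·0.3889; P(author K) ≈ 0.5581, P(author N) ≈ 0.1163, P(author M) ≈ 0.3256
After 'absent': normaliser = 0.4·0.5581 + 0.1·0.1163 + 0.2·0.3256; P(author K) ≈ 0.7442, P(author N) ≈ 0.0388, P(author M) ≈ 0.2171
After 'present': normaliser = 0.6·0.7442 + 0.9·0.0388 + 0.8·0.2171; P(author K) ≈ 0.6817, P(author N) ≈ 0.0533, P(author M) ≈ 0.2651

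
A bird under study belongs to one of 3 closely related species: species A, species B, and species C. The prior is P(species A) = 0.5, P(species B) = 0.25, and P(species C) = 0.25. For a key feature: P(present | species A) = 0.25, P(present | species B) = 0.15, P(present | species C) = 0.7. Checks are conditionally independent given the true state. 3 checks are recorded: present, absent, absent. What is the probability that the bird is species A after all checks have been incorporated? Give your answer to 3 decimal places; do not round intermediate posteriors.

0.621

After 'present': normaliser = 0.25·0.5000 + 0.15·0.2500 + 0.7·0.2500; P(species A) ≈ 0.3704, P(species B) ≈ 0.1111, P(species C) ≈ 0.5185
After 'absent': normaliser = 0.75·0.3704 + 0.85·0.1111 + 0.3·0.5185; P(species A) ≈ 0.5263, P(species B) ≈ 0.1789, P(species C) ≈ 0.2947
After 'absent': normaliser = 0.75·0.5263 + 0.85·0.1789 + 0.3·0.2947; P(species A) ≈ 0.6214, P(species B) ≈ 0.2394, P(species C) ≈ 0.1392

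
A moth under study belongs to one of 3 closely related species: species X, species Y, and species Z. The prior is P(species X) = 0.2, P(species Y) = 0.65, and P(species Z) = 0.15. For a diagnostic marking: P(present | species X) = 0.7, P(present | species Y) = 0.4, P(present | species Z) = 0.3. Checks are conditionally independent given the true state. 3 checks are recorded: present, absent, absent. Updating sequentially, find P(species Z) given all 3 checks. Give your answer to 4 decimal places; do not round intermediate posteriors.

0.1719

After 'present': normaliser = 0.7·0.2000 + 0.4·0.6500 + 0.3·0.1500; P(species X) ≈ 0.3146, P(species Y) ≈ 0.5843, P(species Z) ≈ 0.1011
After 'absent': normaliser = 0.3·0.3146 + 0.6·0.5843 + 0.7·0.1011; P(species X) ≈ 0.1830, P(species Y) ≈ 0.6797, P(species Z) ≈ 0.1373
After 'absent': normaliser = 0.3·0.1830 + 0.6·0.6797 + 0.7·0.1373; P(species X) ≈ 0.0982, P(species Y) ≈ 0.7298, P(species Z) ≈ 0.1719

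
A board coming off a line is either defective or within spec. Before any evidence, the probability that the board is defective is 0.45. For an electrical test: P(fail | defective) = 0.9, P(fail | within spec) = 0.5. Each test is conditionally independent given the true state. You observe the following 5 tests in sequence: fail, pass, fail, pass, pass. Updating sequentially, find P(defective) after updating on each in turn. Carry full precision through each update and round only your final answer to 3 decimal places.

0.021

After 'fail': P(defective) = 0.9·0.4500 / (0.9·0.4500 + 0.5·0.5500) ≈ 0.5956
After 'pass': P(defective) = 0.1·0.5956 / (0.1·0.5956 + 0.5·0.4044) ≈ 0.2275
After 'fail': P(defective) = 0.9·0.2275 / (0.9·0.2275 + 0.5·0.7725) ≈ 0.3465
After 'pass': P(defective) = 0.1·0.3465 / (0.1·0.3465 + 0.5·0.6535) ≈ 0.0959
After 'pass': P(defective) = 0.1·0.0959 / (0.1·0.0959 + 0.5·0.9041) ≈ 0.0208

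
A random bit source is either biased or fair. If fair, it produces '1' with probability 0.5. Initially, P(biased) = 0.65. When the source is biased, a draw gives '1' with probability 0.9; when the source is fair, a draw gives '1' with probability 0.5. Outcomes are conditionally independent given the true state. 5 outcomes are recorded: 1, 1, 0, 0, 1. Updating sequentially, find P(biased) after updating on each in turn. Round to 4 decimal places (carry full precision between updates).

0.3023

After '1': P(biased) = 0.9·0.6500 / (0.9·0.6500 + 0.5·0.3500) ≈ 0.7697
After '1': P(biased) = 0.9·0.7697 / (0.9·0.7697 + 0.5·0.2303) ≈ 0.8575
After '0': P(biased) = 0.1·0.8575 / (0.1·0.8575 + 0.5·0.1425) ≈ 0.5462
After '0': P(biased) = 0.1·0.5462 / (0.1·0.5462 + 0.5·0.4538) ≈ 0.1940
After '1': P(biased) = 0.9·0.1940 / (0.9·0.1940 + 0.5·0.8060) ≈ 0.3023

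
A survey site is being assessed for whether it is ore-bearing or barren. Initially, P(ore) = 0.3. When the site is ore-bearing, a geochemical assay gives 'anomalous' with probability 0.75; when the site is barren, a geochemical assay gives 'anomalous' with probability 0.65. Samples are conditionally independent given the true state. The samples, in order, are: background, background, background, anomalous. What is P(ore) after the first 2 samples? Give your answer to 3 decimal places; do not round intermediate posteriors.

Each posterior becomes the prior for the next update.
After 'background': P(ore) = 0.25·0.3000 / (0.25·0.3000 + 0.35·0.7000) ≈ 0.2344
After 'background': P(ore) = 0.25·0.2344 / (0.25·0.2344 + 0.35·0.7656) ≈ 0.1794

0.179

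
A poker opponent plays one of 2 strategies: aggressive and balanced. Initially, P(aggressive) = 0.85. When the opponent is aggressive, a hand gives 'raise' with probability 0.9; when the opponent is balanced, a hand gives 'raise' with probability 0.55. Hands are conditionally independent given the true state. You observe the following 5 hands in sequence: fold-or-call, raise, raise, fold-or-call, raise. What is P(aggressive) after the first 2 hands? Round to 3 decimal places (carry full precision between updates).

0.673

After 'fold-or-call': P(aggressive) = 0.1·0.8500 / (0.1·0.8500 + 0.45·0.1500) ≈ 0.5574
After 'raise': P(aggressive) = 0.9·0.5574 / (0.9·0.5574 + 0.55·0.4426) ≈ 0.6733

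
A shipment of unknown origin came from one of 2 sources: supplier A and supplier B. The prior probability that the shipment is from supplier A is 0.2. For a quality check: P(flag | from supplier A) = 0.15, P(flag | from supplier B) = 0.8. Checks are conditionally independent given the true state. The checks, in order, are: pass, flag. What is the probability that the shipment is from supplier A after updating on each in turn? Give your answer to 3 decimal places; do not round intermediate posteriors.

0.166

After 'pass': P(supplier A) = 0.85·0.2000 / (0.85·0.2000 + 0.2·0.8000) ≈ 0.5152
After 'flag': P(supplier A) = 0.15·0.5152 / (0.15·0.5152 + 0.8·0.4848) ≈ 0.1661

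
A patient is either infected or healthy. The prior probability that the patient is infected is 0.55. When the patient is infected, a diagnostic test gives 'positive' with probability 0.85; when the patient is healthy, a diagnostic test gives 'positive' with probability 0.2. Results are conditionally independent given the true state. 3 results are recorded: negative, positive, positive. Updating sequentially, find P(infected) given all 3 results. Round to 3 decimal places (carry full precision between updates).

After 'negative': P(infected) = 0.15·0.5500 / (0.15·0.5500 + 0.8·0.4500) ≈ 0.1864
After 'positive': P(infected) = 0.85·0.1864 / (0.85·0.1864 + 0.2·0.8136) ≈ 0.4934
After 'positive': P(infected) = 0.85·0.4934 / (0.85·0.4934 + 0.2·0.5066) ≈ 0.8054

0.805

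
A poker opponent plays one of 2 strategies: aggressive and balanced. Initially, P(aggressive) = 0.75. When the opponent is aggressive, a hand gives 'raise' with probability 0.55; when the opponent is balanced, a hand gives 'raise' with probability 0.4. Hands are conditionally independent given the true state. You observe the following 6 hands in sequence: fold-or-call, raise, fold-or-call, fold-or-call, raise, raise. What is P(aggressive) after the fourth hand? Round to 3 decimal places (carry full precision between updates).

After 'fold-or-call': P(aggressive) = 0.45·0.7500 / (0.45·0.7500 + 0.6·0.2500) ≈ 0.6923
After 'raise': P(aggressive) = 0.55·0.6923 / (0.55·0.6923 + 0.4·0.3077) ≈ 0.7557
After 'fold-or-call': P(aggressive) = 0.45·0.7557 / (0.45·0.7557 + 0.6·0.2443) ≈ 0.6988
After 'fold-or-call': P(aggressive) = 0.45·0.6988 / (0.45·0.6988 + 0.6·0.3012) ≈ 0.6351

0.635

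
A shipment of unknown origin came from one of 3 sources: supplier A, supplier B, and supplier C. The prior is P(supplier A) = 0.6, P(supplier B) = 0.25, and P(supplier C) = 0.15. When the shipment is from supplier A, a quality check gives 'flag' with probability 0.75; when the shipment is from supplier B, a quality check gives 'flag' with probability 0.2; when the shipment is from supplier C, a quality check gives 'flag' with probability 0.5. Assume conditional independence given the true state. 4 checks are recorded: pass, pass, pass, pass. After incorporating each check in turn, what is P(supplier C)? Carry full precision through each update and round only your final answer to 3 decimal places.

0.082

Each posterior becomes the prior for the next update.
After 'pass': normaliser = 0.25·0.6000 + 0.8·0.2500 + 0.5·0.1500; P(supplier A) ≈ 0.3529, P(supplier B) ≈ 0.4706, P(supplier C) ≈ 0.1765
After 'pass': normaliser = 0.25·0.3529 + 0.8·0.4706 + 0.5·0.1765; P(supplier A) ≈ 0.1596, P(supplier B) ≈ 0.6809, P(supplier C) ≈ 0.1596
After 'pass': normaliser = 0.25·0.1596 + 0.8·0.6809 + 0.5·0.1596; P(supplier A) ≈ 0.0600, P(supplier B) ≈ 0.8199, P(supplier C) ≈ 0.1201
After 'pass': normaliser = 0.25·0.0600 + 0.8·0.8199 + 0.5·0.1201; P(supplier A) ≈ 0.0205, P(supplier B) ≈ 0.8973, P(supplier C) ≈ 0.0822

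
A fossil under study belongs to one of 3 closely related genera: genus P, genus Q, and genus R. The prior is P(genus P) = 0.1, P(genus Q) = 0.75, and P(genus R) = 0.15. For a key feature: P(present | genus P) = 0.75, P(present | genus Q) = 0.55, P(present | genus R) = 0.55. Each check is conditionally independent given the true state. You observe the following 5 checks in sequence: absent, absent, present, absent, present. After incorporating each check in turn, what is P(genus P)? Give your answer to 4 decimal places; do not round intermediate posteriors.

0.0342

After 'absent': normaliser = 0.25·0.1000 + 0.45·0.7500 + 0.45·0.1500; P(genus P) ≈ 0.0581, P(genus Q) ≈ 0.7849, P(genus R) ≈ 0.1570
After 'absent': normaliser = 0.25·0.0581 + 0.45·0.7849 + 0.45·0.1570; P(genus P) ≈ 0.0332, P(genus Q) ≈ 0.8057, P(genus R) ≈ 0.1611
After 'present': normaliser = 0.75·0.0332 + 0.55·0.8057 + 0.55·0.1611; P(genus P) ≈ 0.0447, P(genus Q) ≈ 0.7961, P(genus R) ≈ 0.1592
After 'absent': normaliser = 0.25·0.0447 + 0.45·0.7961 + 0.45·0.1592; P(genus P) ≈ 0.0253, P(genus Q) ≈ 0.8122, P(genus R) ≈ 0.1624
After 'present': normaliser = 0.75·0.0253 + 0.55·0.8122 + 0.55·0.1624; P(genus P) ≈ 0.0342, P(genus Q) ≈ 0.8048, P(genus R) ≈ 0.1610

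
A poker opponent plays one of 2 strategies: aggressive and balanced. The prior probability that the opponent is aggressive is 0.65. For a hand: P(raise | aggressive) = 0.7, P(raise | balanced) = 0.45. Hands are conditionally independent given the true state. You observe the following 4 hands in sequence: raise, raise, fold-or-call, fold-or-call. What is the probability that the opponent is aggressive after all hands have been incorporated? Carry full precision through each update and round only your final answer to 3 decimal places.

0.572

After 'raise': P(aggressive) = 0.7·0.6500 / (0.7·0.6500 + 0.45·0.3500) ≈ 0.7429
After 'raise': P(aggressive) = 0.7·0.7429 / (0.7·0.7429 + 0.45·0.2571) ≈ 0.8180
After 'fold-or-call': P(aggressive) = 0.3·0.8180 / (0.3·0.8180 + 0.55·0.1820) ≈ 0.7102
After 'fold-or-call': P(aggressive) = 0.3·0.7102 / (0.3·0.7102 + 0.55·0.2898) ≈ 0.5721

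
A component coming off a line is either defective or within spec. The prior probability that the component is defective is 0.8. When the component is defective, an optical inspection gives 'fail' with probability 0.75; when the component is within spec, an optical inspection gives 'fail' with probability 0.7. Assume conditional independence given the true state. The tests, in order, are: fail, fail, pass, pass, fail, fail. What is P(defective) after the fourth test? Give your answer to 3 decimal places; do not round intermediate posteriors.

Each posterior becomes the prior for the next update.
After 'fail': P(defective) = 0.75·0.8000 / (0.75·0.8000 + 0.7·0.2000) ≈ 0.8108
After 'fail': P(defective) = 0.75·0.8108 / (0.75·0.8108 + 0.7·0.1892) ≈ 0.8212
After 'pass': P(defective) = 0.25·0.8212 / (0.25·0.8212 + 0.3·0.1788) ≈ 0.7928
After 'pass': P(defective) = 0.25·0.7928 / (0.25·0.7928 + 0.3·0.2072) ≈ 0.7613

0.761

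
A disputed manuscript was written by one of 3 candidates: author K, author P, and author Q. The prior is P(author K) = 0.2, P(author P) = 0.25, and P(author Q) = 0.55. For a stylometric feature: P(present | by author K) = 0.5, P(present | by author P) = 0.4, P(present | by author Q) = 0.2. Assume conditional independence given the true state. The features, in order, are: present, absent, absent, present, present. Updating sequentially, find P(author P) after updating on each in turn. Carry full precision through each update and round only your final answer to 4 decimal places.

0.3885

After 'present': normaliser = 0.5·0.2000 + 0.4·0.2500 + 0.2·0.5500; P(author K) ≈ 0.3226, P(author P) ≈ 0.3226, P(author Q) ≈ 0.3548
After 'absent': normaliser = 0.5·0.3226 + 0.6·0.3226 + 0.8·0.3548; P(author K) ≈ 0.2525, P(author P) ≈ 0.3030, P(author Q) ≈ 0.4444
After 'absent': normaliser = 0.5·0.2525 + 0.6·0.3030 + 0.8·0.4444; P(author K) ≈ 0.1903, P(author P) ≈ 0.2740, P(author Q) ≈ 0.5358
After 'present': normaliser = 0.5·0.1903 + 0.4·0.2740 + 0.2·0.5358; P(author K) ≈ 0.3050, P(author P) ≈ 0.3514, P(author Q) ≈ 0.3436
After 'present': normaliser = 0.5·0.3050 + 0.4·0.3514 + 0.2·0.3436; P(author K) ≈ 0.4216, P(author P) ≈ 0.3885, P(author Q) ≈ 0.1899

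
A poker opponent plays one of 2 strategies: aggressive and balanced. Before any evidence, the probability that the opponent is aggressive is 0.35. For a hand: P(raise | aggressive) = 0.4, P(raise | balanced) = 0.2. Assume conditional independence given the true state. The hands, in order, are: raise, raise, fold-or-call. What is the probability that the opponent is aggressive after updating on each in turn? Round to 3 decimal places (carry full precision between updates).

0.618

After 'raise': P(aggressive) = 0.4·0.3500 / (0.4·0.3500 + 0.2·0.6500) ≈ 0.5185
After 'raise': P(aggressive) = 0.4·0.5185 / (0.4·0.5185 + 0.2·0.4815) ≈ 0.6829
After 'fold-or-call': P(aggressive) = 0.6·0.6829 / (0.6·0.6829 + 0.8·0.3171) ≈ 0.6176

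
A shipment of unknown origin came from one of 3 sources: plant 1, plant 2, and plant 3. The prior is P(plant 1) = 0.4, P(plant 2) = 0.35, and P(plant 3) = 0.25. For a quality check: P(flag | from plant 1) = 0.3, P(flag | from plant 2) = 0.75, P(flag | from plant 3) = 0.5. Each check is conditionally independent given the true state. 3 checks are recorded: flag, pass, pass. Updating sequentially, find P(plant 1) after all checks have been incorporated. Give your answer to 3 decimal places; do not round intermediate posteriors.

After 'flag': normaliser = 0.3·0.4000 + 0.75·0.3500 + 0.5·0.2500; P(plant 1) ≈ 0.2365, P(plant 2) ≈ 0.5172, P(plant 3) ≈ 0.2463
After 'pass': normaliser = 0.7·0.2365 + 0.25·0.5172 + 0.5·0.2463; P(plant 1) ≈ 0.3960, P(plant 2) ≈ 0.3094, P(plant 3) ≈ 0.2946
After 'pass': normaliser = 0.7·0.3960 + 0.25·0.3094 + 0.5·0.2946; P(plant 1) ≈ 0.5523, P(plant 2) ≈ 0.1541, P(plant 3) ≈ 0.2935

0.552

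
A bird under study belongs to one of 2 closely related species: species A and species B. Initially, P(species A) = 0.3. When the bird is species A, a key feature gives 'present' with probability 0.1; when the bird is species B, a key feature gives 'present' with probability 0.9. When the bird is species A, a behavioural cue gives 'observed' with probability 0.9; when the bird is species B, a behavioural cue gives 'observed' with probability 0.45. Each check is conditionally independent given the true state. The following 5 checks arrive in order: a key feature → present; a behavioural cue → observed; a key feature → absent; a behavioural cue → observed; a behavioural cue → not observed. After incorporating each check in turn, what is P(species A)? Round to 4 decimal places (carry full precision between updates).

After a key feature='present': P(species A) = 0.1·0.3000 / (0.1·0.3000 + 0.9·0.7000) ≈ 0.0455
After a behavioural cue='observed': P(species A) = 0.9·0.0455 / (0.9·0.0455 + 0.45·0.9545) ≈ 0.0870
After a key feature='absent': P(species A) = 0.9·0.0870 / (0.9·0.0870 + 0.1·0.9130) ≈ 0.4615
After a behavioural cue='observed': P(species A) = 0.9·0.4615 / (0.9·0.4615 + 0.45·0.5385) ≈ 0.6316
After a behavioural cue='not observed': P(species A) = 0.1·0.6316 / (0.1·0.6316 + 0.55·0.3684) ≈ 0.2376

0.2376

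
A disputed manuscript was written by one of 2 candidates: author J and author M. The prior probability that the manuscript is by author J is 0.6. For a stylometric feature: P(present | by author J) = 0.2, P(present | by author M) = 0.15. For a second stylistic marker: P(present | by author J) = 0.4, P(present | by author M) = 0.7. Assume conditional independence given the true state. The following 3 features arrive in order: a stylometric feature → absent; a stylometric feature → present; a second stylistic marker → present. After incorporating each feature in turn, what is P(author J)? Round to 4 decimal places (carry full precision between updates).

Apply Bayes' rule sequentially, carrying P(author J) forward.
After a stylometric feature='absent': P(author J) = 0.8·0.6000 / (0.8·0.6000 + 0.85·0.4000) ≈ 0.5854
After a stylometric feature='present': P(author J) = 0.2·0.5854 / (0.2·0.5854 + 0.15·0.4146) ≈ 0.6531
After a second stylistic marker='present': P(author J) = 0.4·0.6531 / (0.4·0.6531 + 0.7·0.3469) ≈ 0.5182

0.5182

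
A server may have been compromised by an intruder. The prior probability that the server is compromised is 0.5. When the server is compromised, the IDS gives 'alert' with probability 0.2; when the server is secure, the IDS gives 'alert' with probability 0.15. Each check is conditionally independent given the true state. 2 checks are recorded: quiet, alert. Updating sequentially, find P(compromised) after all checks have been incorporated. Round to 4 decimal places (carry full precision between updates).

0.5565

After 'quiet': P(compromised) = 0.8·0.5000 / (0.8·0.5000 + 0.85·0.5000) ≈ 0.4848
After 'alert': P(compromised) = 0.2·0.4848 / (0.2·0.4848 + 0.15·0.5152) ≈ 0.5565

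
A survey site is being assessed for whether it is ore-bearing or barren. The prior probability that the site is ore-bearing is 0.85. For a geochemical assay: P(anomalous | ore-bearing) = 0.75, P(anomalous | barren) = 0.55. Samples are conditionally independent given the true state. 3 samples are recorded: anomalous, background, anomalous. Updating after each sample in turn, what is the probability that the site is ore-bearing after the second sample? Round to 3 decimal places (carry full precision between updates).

After 'anomalous': P(ore) = 0.75·0.8500 / (0.75·0.8500 + 0.55·0.1500) ≈ 0.8854
After 'background': P(ore) = 0.25·0.8854 / (0.25·0.8854 + 0.45·0.1146) ≈ 0.8111

0.811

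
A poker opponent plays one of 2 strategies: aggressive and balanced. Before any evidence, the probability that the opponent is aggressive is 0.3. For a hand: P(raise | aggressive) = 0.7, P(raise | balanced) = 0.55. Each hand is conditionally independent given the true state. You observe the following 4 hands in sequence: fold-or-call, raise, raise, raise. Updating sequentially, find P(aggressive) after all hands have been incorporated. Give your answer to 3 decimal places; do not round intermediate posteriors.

0.371

Apply Bayes' rule sequentially, carrying P(aggressive) forward.
After 'fold-or-call': P(aggressive) = 0.3·0.3000 / (0.3·0.3000 + 0.45·0.7000) ≈ 0.2222
After 'raise': P(aggressive) = 0.7·0.2222 / (0.7·0.2222 + 0.55·0.7778) ≈ 0.2667
After 'raise': P(aggressive) = 0.7·0.2667 / (0.7·0.2667 + 0.55·0.7333) ≈ 0.3164
After 'raise': P(aggressive) = 0.7·0.3164 / (0.7·0.3164 + 0.55·0.6836) ≈ 0.3707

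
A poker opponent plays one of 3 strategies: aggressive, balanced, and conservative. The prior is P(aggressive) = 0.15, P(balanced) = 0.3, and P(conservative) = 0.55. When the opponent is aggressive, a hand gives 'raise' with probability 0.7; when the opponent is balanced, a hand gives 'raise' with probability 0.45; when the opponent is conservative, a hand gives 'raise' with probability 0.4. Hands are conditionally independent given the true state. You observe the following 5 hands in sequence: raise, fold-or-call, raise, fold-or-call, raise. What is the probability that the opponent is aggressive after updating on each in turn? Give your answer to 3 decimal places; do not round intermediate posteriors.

After 'raise': normaliser = 0.7·0.1500 + 0.45·0.3000 + 0.4·0.5500; P(aggressive) ≈ 0.2283, P(balanced) ≈ 0.2935, P(conservative) ≈ 0.4783
After 'fold-or-call': normaliser = 0.3·0.2283 + 0.55·0.2935 + 0.6·0.4783; P(aggressive) ≈ 0.1325, P(balanced) ≈ 0.3123, P(conservative) ≈ 0.5552
After 'raise': normaliser = 0.7·0.1325 + 0.45·0.3123 + 0.4·0.5552; P(aggressive) ≈ 0.2037, P(balanced) ≈ 0.3086, P(conservative) ≈ 0.4877
After 'fold-or-call': normaliser = 0.3·0.2037 + 0.55·0.3086 + 0.6·0.4877; P(aggressive) ≈ 0.1167, P(balanced) ≈ 0.3243, P(conservative) ≈ 0.5590
After 'raise': normaliser = 0.7·0.1167 + 0.45·0.3243 + 0.4·0.5590; P(aggressive) ≈ 0.1811, P(balanced) ≈ 0.3234, P(conservative) ≈ 0.4955

0.181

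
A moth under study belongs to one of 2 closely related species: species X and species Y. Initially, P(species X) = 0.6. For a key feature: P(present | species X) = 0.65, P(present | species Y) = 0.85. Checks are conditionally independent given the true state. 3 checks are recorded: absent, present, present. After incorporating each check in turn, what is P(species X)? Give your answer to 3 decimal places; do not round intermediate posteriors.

0.672

After 'absent': P(species X) = 0.35·0.6000 / (0.35·0.6000 + 0.15·0.4000) ≈ 0.7778
After 'present': P(species X) = 0.65·0.7778 / (0.65·0.7778 + 0.85·0.2222) ≈ 0.7280
After 'present': P(species X) = 0.65·0.7280 / (0.65·0.7280 + 0.85·0.2720) ≈ 0.6718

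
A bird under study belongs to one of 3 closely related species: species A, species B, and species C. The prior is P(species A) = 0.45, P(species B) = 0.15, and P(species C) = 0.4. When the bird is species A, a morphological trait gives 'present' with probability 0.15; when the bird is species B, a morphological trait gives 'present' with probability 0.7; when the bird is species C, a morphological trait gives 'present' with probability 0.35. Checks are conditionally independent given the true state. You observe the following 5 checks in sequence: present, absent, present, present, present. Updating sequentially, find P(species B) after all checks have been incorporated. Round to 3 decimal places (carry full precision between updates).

After 'present': normaliser = 0.15·0.4500 + 0.7·0.1500 + 0.35·0.4000; P(species A) ≈ 0.2160, P(species B) ≈ 0.3360, P(species C) ≈ 0.4480
After 'absent': normaliser = 0.85·0.2160 + 0.3·0.3360 + 0.65·0.4480; P(species A) ≈ 0.3190, P(species B) ≈ 0.1751, P(species C) ≈ 0.5059
After 'present': normaliser = 0.15·0.3190 + 0.7·0.1751 + 0.35·0.5059; P(species A) ≈ 0.1377, P(species B) ≈ 0.3528, P(species C) ≈ 0.5095
After 'present': normaliser = 0.15·0.1377 + 0.7·0.3528 + 0.35·0.5095; P(species A) ≈ 0.0463, P(species B) ≈ 0.5538, P(species C) ≈ 0.3999
After 'present': normaliser = 0.15·0.0463 + 0.7·0.5538 + 0.35·0.3999; P(species A) ≈ 0.0130, P(species B) ≈ 0.7251, P(species C) ≈ 0.2619

0.725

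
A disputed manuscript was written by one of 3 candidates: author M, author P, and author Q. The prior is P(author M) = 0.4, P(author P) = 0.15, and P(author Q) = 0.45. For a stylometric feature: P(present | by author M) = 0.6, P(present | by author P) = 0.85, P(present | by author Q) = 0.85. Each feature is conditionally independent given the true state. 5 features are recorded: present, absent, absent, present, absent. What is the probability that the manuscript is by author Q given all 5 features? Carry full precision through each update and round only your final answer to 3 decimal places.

After 'present': normaliser = 0.6·0.4000 + 0.85·0.1500 + 0.85·0.4500; P(author M) ≈ 0.3200, P(author P) ≈ 0.1700, P(author Q) ≈ 0.5100
After 'absent': normaliser = 0.4·0.3200 + 0.15·0.1700 + 0.15·0.5100; P(author M) ≈ 0.5565, P(author P) ≈ 0.1109, P(author Q) ≈ 0.3326
After 'absent': normaliser = 0.4·0.5565 + 0.15·0.1109 + 0.15·0.3326; P(author M) ≈ 0.7699, P(author P) ≈ 0.0575, P(author Q) ≈ 0.1726
After 'present': normaliser = 0.6·0.7699 + 0.85·0.0575 + 0.85·0.1726; P(author M) ≈ 0.7026, P(author P) ≈ 0.0744, P(author Q) ≈ 0.2231
After 'absent': normaliser = 0.4·0.7026 + 0.15·0.0744 + 0.15·0.2231; P(author M) ≈ 0.8630, P(author P) ≈ 0.0343, P(author Q) ≈ 0.1028

0.103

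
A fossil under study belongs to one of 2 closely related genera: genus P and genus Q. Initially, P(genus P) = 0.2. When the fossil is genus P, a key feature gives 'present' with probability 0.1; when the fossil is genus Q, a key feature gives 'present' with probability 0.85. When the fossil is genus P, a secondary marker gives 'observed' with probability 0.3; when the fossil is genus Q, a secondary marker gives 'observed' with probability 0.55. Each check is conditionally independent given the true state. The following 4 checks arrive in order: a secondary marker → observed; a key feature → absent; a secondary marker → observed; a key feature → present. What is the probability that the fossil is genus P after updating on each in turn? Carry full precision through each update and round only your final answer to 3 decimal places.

0.050

Apply Bayes' rule sequentially, carrying P(genus P) forward.
After a secondary marker='observed': P(genus P) = 0.3·0.2000 / (0.3·0.2000 + 0.55·0.8000) ≈ 0.1200
After a key feature='absent': P(genus P) = 0.9·0.1200 / (0.9·0.1200 + 0.15·0.8800) ≈ 0.4500
After a secondary marker='observed': P(genus P) = 0.3·0.4500 / (0.3·0.4500 + 0.55·0.5500) ≈ 0.3086
After a key feature='present': P(genus P) = 0.1·0.3086 / (0.1·0.3086 + 0.85·0.6914) ≈ 0.0499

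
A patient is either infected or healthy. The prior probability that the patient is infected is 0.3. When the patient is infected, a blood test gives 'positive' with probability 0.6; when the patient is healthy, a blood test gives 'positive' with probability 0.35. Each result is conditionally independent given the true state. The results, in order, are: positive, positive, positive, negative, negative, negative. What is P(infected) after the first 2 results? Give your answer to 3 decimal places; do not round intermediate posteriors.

0.557

Apply Bayes' rule sequentially, carrying P(infected) forward.
After 'positive': P(infected) = 0.6·0.3000 / (0.6·0.3000 + 0.35·0.7000) ≈ 0.4235
After 'positive': P(infected) = 0.6·0.4235 / (0.6·0.4235 + 0.35·0.5765) ≈ 0.5574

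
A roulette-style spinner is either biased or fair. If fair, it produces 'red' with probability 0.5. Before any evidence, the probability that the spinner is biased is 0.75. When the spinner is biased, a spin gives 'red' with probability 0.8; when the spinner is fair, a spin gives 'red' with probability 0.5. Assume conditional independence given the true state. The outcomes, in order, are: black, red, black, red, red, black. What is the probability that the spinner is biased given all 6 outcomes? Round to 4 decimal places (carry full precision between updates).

0.4402

After 'black': P(biased) = 0.2·0.7500 / (0.2·0.7500 + 0.5·0.2500) ≈ 0.5455
After 'red': P(biased) = 0.8·0.5455 / (0.8·0.5455 + 0.5·0.4545) ≈ 0.6575
After 'black': P(biased) = 0.2·0.6575 / (0.2·0.6575 + 0.5·0.3425) ≈ 0.4344
After 'red': P(biased) = 0.8·0.4344 / (0.8·0.4344 + 0.5·0.5656) ≈ 0.5513
After 'red': P(biased) = 0.8·0.5513 / (0.8·0.5513 + 0.5·0.4487) ≈ 0.6629
After 'black': P(biased) = 0.2·0.6629 / (0.2·0.6629 + 0.5·0.3371) ≈ 0.4402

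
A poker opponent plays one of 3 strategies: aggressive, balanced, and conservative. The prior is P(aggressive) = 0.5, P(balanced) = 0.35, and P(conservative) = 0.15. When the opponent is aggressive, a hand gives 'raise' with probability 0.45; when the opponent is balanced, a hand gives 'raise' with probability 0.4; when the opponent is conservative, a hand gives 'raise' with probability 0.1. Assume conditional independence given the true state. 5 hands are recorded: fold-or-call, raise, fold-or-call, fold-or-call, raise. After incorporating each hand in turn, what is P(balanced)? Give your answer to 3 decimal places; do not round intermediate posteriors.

After 'fold-or-call': normaliser = 0.55·0.5000 + 0.6·0.3500 + 0.9·0.1500; P(aggressive) ≈ 0.4435, P(balanced) ≈ 0.3387, P(conservative) ≈ 0.2177
After 'raise': normaliser = 0.45·0.4435 + 0.4·0.3387 + 0.1·0.2177; P(aggressive) ≈ 0.5593, P(balanced) ≈ 0.3797, P(conservative) ≈ 0.0610
After 'fold-or-call': normaliser = 0.55·0.5593 + 0.6·0.3797 + 0.9·0.0610; P(aggressive) ≈ 0.5211, P(balanced) ≈ 0.3859, P(conservative) ≈ 0.0930
After 'fold-or-call': normaliser = 0.55·0.5211 + 0.6·0.3859 + 0.9·0.0930; P(aggressive) ≈ 0.4762, P(balanced) ≈ 0.3847, P(conservative) ≈ 0.1391
After 'raise': normaliser = 0.45·0.4762 + 0.4·0.3847 + 0.1·0.1391; P(aggressive) ≈ 0.5609, P(balanced) ≈ 0.4027, P(conservative) ≈ 0.0364

0.403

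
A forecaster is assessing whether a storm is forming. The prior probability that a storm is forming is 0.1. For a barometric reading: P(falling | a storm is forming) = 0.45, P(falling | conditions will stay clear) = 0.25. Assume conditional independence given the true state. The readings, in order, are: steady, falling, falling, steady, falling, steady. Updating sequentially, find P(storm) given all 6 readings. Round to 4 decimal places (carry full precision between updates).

After 'steady': P(storm) = 0.55·0.1000 / (0.55·0.1000 + 0.75·0.9000) ≈ 0.0753
After 'falling': P(storm) = 0.45·0.0753 / (0.45·0.0753 + 0.25·0.9247) ≈ 0.1279
After 'falling': P(storm) = 0.45·0.1279 / (0.45·0.1279 + 0.25·0.8721) ≈ 0.2089
After 'steady': P(storm) = 0.55·0.2089 / (0.55·0.2089 + 0.75·0.7911) ≈ 0.1622
After 'falling': P(storm) = 0.45·0.1622 / (0.45·0.1622 + 0.25·0.8378) ≈ 0.2584
After 'steady': P(storm) = 0.55·0.2584 / (0.55·0.2584 + 0.75·0.7416) ≈ 0.2035

0.2035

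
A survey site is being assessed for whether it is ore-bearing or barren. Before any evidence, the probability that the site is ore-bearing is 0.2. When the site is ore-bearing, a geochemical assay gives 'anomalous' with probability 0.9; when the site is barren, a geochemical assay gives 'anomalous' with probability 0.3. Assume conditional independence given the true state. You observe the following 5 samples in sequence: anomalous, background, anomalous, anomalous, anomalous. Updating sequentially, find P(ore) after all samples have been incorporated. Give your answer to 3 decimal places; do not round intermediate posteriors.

0.743

After 'anomalous': P(ore) = 0.9·0.2000 / (0.9·0.2000 + 0.3·0.8000) ≈ 0.4286
After 'background': P(ore) = 0.1·0.4286 / (0.1·0.4286 + 0.7·0.5714) ≈ 0.0968
After 'anomalous': P(ore) = 0.9·0.0968 / (0.9·0.0968 + 0.3·0.9032) ≈ 0.2432
After 'anomalous': P(ore) = 0.9·0.2432 / (0.9·0.2432 + 0.3·0.7568) ≈ 0.4909
After 'anomalous': P(ore) = 0.9·0.4909 / (0.9·0.4909 + 0.3·0.5091) ≈ 0.7431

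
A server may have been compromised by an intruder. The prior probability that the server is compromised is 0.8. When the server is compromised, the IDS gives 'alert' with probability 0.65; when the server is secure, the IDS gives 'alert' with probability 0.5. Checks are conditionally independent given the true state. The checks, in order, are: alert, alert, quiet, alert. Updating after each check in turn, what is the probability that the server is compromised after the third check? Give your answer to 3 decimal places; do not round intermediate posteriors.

0.826

Apply Bayes' rule sequentially, carrying P(compromised) forward.
After 'alert': P(compromised) = 0.65·0.8000 / (0.65·0.8000 + 0.5·0.2000) ≈ 0.8387
After 'alert': P(compromised) = 0.65·0.8387 / (0.65·0.8387 + 0.5·0.1613) ≈ 0.8711
After 'quiet': P(compromised) = 0.35·0.8711 / (0.35·0.8711 + 0.5·0.1289) ≈ 0.8255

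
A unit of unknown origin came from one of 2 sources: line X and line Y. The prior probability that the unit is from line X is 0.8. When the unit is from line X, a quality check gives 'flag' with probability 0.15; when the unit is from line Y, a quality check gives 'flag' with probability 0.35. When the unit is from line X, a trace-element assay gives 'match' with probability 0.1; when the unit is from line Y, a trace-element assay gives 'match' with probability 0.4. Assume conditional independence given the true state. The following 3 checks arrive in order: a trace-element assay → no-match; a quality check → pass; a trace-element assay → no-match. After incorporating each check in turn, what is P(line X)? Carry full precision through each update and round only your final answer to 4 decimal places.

After a trace-element assay='no-match': P(line X) = 0.9·0.8000 / (0.9·0.8000 + 0.6·0.2000) ≈ 0.8571
After a quality check='pass': P(line X) = 0.85·0.8571 / (0.85·0.8571 + 0.65·0.1429) ≈ 0.8870
After a trace-element assay='no-match': P(line X) = 0.9·0.8870 / (0.9·0.8870 + 0.6·0.1130) ≈ 0.9217

0.9217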